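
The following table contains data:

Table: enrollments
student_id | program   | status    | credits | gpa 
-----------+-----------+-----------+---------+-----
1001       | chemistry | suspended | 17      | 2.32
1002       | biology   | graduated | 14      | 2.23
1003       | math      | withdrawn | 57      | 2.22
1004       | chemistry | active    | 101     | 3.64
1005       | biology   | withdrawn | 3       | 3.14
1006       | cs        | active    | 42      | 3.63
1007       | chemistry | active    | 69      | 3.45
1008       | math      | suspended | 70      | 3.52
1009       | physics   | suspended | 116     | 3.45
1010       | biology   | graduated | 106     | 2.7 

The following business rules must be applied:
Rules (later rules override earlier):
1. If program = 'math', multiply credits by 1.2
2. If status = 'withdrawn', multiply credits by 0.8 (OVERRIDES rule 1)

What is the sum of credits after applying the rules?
597.0

Step 1: Rule 2 takes priority for records with status = 'withdrawn'
  - 2 records: 60 × 0.8 = 48.0
Step 2: Rule 1 applies to remaining records with program = 'math'
  - 1 records: 70 × 1.2 = 84.0
Step 3: Other records unchanged: 465
Step 4: Final sum = 48.0 + 84.0 + 465 = 597.0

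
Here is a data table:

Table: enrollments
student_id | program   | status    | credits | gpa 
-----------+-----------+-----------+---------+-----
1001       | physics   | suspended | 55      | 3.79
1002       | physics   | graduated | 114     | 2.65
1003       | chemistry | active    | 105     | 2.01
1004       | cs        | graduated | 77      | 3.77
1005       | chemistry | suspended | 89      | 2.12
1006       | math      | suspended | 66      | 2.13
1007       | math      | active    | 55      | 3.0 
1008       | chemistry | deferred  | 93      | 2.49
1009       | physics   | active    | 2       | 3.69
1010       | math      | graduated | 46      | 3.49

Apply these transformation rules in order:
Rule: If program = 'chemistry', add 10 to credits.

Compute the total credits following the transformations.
732

Step 1: Count records where program = 'chemistry': 3
Step 2: Total bonus added: 3 × 10 = 30
Step 3: Original sum of credits: 702
Step 4: Final sum = 702 + 30 = 732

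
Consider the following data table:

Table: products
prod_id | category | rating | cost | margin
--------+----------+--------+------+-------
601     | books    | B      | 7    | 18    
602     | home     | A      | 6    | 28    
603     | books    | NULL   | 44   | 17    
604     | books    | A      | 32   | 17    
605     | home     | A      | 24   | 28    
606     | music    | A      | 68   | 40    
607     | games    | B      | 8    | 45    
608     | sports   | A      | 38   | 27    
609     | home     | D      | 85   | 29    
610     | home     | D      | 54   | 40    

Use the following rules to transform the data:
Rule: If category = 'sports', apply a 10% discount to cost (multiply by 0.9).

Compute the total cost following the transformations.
362.2

Step 1: Records with category = 'sports' have total cost = 38
Step 2: Apply multiplier: 38 × 0.9 = 34.2
Step 3: Other records total: 328
Step 4: Final sum = 34.2 + 328 = 362.2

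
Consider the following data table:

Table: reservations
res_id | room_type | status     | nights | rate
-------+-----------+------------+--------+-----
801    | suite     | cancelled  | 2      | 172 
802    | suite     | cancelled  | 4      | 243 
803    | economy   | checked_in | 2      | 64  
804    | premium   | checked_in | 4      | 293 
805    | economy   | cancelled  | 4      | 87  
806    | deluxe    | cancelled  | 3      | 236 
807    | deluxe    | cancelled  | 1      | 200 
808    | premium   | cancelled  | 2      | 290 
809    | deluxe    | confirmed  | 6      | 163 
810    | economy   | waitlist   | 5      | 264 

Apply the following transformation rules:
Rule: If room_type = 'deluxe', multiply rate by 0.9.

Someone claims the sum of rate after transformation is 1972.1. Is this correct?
No, the correct result is 1952.1.

Step 1: Calculate the correct sum after transformation
Step 2: Apply multiplier 0.9 to records where room_type = 'deluxe'
Step 3: Correct result = 1952.1
Step 4: Claimed result = 1972.1
Step 5: 1952.1 ≠ 1972.1
Conclusion: The claimed result is incorrect. The correct answer is 1952.1.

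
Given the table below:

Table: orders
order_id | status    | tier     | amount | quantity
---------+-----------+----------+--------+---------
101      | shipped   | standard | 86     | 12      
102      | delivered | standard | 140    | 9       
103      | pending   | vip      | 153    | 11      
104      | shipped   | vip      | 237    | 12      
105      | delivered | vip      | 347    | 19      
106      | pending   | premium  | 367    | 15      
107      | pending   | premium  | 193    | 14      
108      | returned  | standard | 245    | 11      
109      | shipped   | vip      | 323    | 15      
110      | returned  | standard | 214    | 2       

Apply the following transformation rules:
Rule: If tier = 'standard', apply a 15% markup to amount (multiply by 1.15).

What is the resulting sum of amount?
2407.75

Step 1: Records with tier = 'standard' have total amount = 685
Step 2: Apply multiplier: 685 × 1.15 = 787.75
Step 3: Other records total: 1620
Step 4: Final sum = 787.75 + 1620 = 2407.75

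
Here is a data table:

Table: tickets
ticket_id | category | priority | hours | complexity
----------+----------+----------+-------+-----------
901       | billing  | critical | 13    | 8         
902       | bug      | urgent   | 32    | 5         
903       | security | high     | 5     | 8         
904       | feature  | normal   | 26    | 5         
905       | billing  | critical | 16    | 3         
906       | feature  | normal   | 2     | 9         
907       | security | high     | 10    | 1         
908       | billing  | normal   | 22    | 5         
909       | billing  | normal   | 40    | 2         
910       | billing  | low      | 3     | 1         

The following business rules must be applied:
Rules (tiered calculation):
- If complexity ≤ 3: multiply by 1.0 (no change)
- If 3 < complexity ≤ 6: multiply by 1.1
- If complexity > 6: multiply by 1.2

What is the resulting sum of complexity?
53.5

Step 1: Tier 1 (complexity ≤ 3): 4 records, sum = 7 × 1.0 = 7.0
Step 2: Tier 2 (3 < complexity ≤ 6): 3 records, sum = 15 × 1.1 = 16.5
Step 3: Tier 3 (complexity > 6): 3 records, sum = 25 × 1.2 = 30.0
Step 4: Final sum = 7.0 + 16.5 + 30.0 = 53.5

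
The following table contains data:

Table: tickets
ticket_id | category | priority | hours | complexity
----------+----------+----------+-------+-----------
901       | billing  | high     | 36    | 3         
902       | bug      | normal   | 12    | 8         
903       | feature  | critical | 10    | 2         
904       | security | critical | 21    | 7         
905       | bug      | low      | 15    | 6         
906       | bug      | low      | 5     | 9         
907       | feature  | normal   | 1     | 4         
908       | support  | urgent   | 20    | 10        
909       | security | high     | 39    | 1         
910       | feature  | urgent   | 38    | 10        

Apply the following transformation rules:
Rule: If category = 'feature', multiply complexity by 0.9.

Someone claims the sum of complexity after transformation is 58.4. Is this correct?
Yes, the result is correct.

Step 1: Calculate the correct sum after transformation
Step 2: Apply multiplier 0.9 to records where category = 'feature'
Step 3: Correct result = 58.4
Step 4: Claimed result = 58.4
Step 5: 58.4 = 58.4 ✓
Conclusion: The claimed result is correct.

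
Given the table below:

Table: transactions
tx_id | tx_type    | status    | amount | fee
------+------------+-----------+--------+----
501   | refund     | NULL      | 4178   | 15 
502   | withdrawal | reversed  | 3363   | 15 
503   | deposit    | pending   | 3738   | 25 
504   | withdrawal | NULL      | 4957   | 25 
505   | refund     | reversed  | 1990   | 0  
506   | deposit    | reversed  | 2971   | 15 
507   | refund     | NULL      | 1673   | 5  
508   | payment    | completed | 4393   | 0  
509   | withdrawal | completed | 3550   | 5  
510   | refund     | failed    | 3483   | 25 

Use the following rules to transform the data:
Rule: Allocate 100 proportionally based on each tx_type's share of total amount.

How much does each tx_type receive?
deposit: 19.56, payment: 12.81, refund: 33.02, withdrawal: 34.61

Step 1: Calculate total amount = 34296
Step 2: Calculate each tx_type's proportion:
  deposit: 6709/34296 = 19.56% → 19.56
  payment: 4393/34296 = 12.81% → 12.81
  refund: 11324/34296 = 33.02% → 33.02
  withdrawal: 11870/34296 = 34.61% → 34.61
Step 3: Verify: sum of allocations ≈ 100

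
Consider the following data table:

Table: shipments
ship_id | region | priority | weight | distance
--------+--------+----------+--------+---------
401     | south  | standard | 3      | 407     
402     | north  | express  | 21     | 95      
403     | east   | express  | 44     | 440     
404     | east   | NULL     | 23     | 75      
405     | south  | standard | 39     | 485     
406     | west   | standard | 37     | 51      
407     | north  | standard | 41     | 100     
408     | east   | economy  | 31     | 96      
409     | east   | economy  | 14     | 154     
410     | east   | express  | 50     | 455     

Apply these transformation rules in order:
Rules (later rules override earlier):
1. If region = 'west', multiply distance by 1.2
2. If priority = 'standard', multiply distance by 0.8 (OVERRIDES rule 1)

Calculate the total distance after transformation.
2149.4

Step 1: Rule 2 takes priority for records with priority = 'standard'
  - 4 records: 1043 × 0.8 = 834.4
Step 2: Rule 1 applies to remaining records with region = 'west'
  - 0 records: 0 × 1.2 = 0.0
Step 3: Other records unchanged: 1315
Step 4: Final sum = 834.4 + 0.0 + 1315 = 2149.4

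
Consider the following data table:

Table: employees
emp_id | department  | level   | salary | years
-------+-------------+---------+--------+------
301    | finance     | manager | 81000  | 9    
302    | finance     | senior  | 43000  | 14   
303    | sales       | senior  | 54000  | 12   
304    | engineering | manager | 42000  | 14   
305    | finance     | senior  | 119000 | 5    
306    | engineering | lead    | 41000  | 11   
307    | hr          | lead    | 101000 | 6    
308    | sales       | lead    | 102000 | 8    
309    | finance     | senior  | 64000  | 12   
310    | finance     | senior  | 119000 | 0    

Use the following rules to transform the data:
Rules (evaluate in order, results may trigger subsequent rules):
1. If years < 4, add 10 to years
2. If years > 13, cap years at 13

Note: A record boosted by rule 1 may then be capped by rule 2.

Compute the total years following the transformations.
99

Step 1: Apply rule 1 to records with years < 4
  - 1 records get bonus of 10
  - Of these, 0 records then exceed 13 and get capped
Step 2: Apply rule 2 to records with years > 13
  - 2 records (original) are capped
Step 3: Calculate final sum = 99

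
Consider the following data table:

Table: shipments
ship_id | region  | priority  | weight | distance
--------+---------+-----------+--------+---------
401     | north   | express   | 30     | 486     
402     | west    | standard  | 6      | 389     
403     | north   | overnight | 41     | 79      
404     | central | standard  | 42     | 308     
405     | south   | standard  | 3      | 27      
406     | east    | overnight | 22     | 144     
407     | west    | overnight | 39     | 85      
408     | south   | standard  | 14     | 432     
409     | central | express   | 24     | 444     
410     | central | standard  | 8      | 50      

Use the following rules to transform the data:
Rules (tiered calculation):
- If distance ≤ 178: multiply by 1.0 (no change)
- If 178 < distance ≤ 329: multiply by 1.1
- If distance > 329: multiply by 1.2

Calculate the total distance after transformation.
2825.0

Step 1: Tier 1 (distance ≤ 178): 5 records, sum = 385 × 1.0 = 385.0
Step 2: Tier 2 (178 < distance ≤ 329): 1 records, sum = 308 × 1.1 = 338.8
Step 3: Tier 3 (distance > 329): 4 records, sum = 1751 × 1.2 = 2101.2
Step 4: Final sum = 385.0 + 338.8 + 2101.2 = 2825.0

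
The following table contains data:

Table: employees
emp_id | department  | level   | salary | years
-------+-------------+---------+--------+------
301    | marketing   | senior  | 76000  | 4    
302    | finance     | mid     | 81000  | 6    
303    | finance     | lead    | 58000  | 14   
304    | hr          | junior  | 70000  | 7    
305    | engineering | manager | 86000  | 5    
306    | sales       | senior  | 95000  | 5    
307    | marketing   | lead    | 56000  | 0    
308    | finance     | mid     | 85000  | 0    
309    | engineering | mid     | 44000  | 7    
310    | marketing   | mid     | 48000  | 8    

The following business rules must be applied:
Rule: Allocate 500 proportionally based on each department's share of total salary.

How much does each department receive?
engineering: 92.99, finance: 160.23, hr: 50.07, marketing: 128.76, sales: 67.95

Step 1: Calculate total salary = 699000
Step 2: Calculate each department's proportion:
  engineering: 130000/699000 = 18.60% → 92.99
  finance: 224000/699000 = 32.05% → 160.23
  hr: 70000/699000 = 10.01% → 50.07
  marketing: 180000/699000 = 25.75% → 128.76
  sales: 95000/699000 = 13.59% → 67.95
Step 3: Verify: sum of allocations ≈ 500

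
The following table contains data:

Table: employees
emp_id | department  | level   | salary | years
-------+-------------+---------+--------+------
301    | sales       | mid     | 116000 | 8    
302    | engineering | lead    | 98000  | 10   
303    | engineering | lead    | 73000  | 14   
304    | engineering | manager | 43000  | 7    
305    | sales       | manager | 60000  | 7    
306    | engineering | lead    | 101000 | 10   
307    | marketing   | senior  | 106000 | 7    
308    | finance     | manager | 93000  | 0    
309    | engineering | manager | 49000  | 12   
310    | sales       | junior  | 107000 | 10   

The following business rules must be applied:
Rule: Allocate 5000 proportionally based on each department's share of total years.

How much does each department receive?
engineering: 3117.65, finance: 0.0, marketing: 411.76, sales: 1470.59

Step 1: Calculate total years = 85
Step 2: Calculate each department's proportion:
  engineering: 53/85 = 62.35% → 3117.65
  finance: 0/85 = 0.00% → 0.0
  marketing: 7/85 = 8.24% → 411.76
  sales: 25/85 = 29.41% → 1470.59
Step 3: Verify: sum of allocations ≈ 5000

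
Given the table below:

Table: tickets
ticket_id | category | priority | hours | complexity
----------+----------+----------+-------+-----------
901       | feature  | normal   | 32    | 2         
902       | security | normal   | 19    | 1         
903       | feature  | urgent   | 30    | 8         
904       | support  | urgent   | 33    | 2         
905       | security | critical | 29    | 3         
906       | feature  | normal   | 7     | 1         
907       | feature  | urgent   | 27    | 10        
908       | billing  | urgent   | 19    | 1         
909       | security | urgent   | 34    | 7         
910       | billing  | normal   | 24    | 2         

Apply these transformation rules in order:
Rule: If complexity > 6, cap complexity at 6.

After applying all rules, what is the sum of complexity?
30

Step 1: 3 records have complexity > 6
Step 2: These records originally summed to 25
Step 3: After capping: 3 × 6 = 18
Step 4: Unaffected records sum: 12
Step 5: Final sum = 18 + 12 = 30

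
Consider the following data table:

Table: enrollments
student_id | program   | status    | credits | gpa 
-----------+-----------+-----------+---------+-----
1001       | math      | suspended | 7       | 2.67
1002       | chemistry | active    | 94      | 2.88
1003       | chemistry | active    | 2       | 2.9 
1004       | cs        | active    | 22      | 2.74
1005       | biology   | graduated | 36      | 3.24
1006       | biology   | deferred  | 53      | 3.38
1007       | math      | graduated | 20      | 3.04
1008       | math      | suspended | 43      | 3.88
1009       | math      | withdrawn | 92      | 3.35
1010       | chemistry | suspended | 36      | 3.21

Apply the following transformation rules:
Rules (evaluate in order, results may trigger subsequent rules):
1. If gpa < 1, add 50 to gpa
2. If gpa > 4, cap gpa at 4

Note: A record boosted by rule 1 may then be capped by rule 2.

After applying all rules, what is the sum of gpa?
31.29

Step 1: Apply rule 1 to records with gpa < 1
  - 0 records get bonus of 50
  - Of these, 0 records then exceed 4 and get capped
Step 2: Apply rule 2 to records with gpa > 4
  - 0 records (original) are capped
Step 3: Calculate final sum = 31.29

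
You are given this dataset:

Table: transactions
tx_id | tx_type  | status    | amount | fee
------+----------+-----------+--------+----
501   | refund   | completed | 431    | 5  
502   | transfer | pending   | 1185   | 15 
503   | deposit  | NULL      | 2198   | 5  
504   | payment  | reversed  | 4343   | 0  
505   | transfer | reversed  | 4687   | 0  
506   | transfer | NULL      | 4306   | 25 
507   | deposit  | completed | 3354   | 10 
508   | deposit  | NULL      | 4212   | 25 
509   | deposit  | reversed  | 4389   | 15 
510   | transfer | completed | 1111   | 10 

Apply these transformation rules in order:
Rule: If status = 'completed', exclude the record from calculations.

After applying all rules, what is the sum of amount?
25320

Step 1: Identify records where status = 'completed'
Step 2: The excluded records sum to 4896
Step 3: Original total amount = 30216
Step 4: Remaining total = 30216 - 4896 = 25320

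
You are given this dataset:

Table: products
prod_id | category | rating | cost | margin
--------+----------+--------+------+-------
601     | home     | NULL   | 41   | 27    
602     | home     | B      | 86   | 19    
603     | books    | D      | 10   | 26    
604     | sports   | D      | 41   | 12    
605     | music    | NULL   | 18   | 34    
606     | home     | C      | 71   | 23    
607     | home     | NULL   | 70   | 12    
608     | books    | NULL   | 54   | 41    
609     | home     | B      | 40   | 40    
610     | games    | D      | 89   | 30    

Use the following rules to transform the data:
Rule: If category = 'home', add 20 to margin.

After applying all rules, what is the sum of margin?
364

Step 1: Count records where category = 'home': 5
Step 2: Total bonus added: 5 × 20 = 100
Step 3: Original sum of margin: 264
Step 4: Final sum = 264 + 100 = 364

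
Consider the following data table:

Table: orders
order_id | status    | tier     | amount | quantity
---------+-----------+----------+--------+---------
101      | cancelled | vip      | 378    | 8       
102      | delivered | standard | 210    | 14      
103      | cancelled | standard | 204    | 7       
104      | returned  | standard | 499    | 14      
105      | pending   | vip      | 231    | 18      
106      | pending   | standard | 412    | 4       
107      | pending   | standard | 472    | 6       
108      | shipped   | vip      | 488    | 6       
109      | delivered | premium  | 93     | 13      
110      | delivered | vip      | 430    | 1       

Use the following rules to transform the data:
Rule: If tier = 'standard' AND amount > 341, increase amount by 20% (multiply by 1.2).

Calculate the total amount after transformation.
3693.6

Step 1: Find records where tier = 'standard' AND amount > 341
Step 2: 3 records match, summing to 1383
Step 3: After multiplier: 1383 × 1.2 = 1659.6
Step 4: Unaffected records sum: 2034
Step 5: Final sum = 1659.6 + 2034 = 3693.6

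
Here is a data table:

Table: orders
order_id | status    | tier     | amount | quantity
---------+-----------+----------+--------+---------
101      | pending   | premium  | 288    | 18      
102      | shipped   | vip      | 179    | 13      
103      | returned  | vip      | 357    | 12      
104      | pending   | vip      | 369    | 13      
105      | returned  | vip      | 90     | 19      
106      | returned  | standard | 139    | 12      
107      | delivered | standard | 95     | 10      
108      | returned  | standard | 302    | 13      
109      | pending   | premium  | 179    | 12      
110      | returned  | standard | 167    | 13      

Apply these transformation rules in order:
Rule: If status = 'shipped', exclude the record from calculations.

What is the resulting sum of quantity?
122

Step 1: Identify records where status = 'shipped'
Step 2: The excluded records sum to 13
Step 3: Original total quantity = 135
Step 4: Remaining total = 135 - 13 = 122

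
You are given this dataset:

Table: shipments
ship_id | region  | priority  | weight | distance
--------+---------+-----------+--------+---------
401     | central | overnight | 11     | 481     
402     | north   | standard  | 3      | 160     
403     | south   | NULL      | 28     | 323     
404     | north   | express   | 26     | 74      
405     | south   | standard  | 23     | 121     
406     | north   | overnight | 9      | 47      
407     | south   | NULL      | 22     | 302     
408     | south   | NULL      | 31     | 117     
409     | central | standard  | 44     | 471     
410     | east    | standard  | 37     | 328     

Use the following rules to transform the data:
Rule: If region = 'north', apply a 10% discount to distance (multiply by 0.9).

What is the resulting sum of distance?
2395.9

Step 1: Records with region = 'north' have total distance = 281
Step 2: Apply multiplier: 281 × 0.9 = 252.9
Step 3: Other records total: 2143
Step 4: Final sum = 252.9 + 2143 = 2395.9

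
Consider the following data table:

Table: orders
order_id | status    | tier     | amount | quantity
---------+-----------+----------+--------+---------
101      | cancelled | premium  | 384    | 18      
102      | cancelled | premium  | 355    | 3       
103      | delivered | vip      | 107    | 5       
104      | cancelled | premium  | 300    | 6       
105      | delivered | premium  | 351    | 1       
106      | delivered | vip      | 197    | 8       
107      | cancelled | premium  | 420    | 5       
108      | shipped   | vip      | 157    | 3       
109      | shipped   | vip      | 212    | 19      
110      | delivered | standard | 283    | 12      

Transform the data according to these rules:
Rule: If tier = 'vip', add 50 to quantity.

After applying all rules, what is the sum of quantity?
280

Step 1: Count records where tier = 'vip': 4
Step 2: Total bonus added: 4 × 50 = 200
Step 3: Original sum of quantity: 80
Step 4: Final sum = 80 + 200 = 280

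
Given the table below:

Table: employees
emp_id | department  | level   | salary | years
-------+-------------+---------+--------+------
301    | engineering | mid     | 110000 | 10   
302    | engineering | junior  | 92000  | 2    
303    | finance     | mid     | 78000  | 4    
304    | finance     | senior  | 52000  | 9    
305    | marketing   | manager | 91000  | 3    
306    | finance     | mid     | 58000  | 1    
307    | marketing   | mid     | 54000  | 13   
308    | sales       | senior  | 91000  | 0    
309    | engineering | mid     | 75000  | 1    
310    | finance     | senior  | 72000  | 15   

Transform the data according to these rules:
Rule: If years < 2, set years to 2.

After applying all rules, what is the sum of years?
62

Step 1: 3 records have years < 2
Step 2: These records originally summed to 2
Step 3: After setting to minimum: 3 × 2 = 6
Step 4: Unaffected records sum: 56
Step 5: Final sum = 6 + 56 = 62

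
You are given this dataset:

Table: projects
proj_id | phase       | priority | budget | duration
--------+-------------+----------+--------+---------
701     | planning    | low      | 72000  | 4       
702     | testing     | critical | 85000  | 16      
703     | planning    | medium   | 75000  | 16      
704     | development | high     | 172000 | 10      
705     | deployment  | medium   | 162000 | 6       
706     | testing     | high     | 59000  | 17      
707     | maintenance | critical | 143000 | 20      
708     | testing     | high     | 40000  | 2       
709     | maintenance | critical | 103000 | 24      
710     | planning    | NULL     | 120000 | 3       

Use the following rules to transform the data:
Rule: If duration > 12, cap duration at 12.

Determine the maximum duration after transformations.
12

Step 1: Original maximum duration = 24
Step 2: Apply cap at 12
Step 3: 5 records had duration > 12 and were capped
Step 4: Maximum after transformation = 12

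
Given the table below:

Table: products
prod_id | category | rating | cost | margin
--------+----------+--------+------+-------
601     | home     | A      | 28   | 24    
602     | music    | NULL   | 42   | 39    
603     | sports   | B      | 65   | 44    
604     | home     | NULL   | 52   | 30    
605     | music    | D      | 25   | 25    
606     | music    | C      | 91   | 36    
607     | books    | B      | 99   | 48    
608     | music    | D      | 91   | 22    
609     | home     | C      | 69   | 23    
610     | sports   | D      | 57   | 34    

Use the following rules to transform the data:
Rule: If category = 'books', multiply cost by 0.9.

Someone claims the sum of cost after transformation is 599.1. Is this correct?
No, the correct result is 609.1.

Step 1: Calculate the correct sum after transformation
Step 2: Apply multiplier 0.9 to records where category = 'books'
Step 3: Correct result = 609.1
Step 4: Claimed result = 599.1
Step 5: 609.1 ≠ 599.1
Conclusion: The claimed result is incorrect. The correct answer is 609.1.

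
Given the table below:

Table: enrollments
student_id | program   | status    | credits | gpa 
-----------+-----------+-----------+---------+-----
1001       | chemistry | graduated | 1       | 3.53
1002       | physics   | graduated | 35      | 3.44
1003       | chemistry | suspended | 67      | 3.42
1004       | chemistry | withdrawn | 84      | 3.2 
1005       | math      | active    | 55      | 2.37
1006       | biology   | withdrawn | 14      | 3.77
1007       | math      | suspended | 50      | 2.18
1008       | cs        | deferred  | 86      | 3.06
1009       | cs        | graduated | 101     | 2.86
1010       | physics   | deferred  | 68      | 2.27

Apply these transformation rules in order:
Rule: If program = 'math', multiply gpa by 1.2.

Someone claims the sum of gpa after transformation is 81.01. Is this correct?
No, the correct result is 31.01.

Step 1: Calculate the correct sum after transformation
Step 2: Apply multiplier 1.2 to records where program = 'math'
Step 3: Correct result = 31.01
Step 4: Claimed result = 81.01
Step 5: 31.01 ≠ 81.01
Conclusion: The claimed result is incorrect. The correct answer is 31.01.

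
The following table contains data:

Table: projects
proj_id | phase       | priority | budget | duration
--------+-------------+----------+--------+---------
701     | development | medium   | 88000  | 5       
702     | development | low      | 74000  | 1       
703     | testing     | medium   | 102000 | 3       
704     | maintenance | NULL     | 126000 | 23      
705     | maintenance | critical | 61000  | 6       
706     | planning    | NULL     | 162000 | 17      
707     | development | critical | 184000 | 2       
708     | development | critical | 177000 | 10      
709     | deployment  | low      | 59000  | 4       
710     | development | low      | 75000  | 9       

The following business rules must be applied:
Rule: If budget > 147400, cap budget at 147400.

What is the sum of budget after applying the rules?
1027200

Step 1: 3 records have budget > 147400
Step 2: These records originally summed to 523000
Step 3: After capping: 3 × 147400 = 442200
Step 4: Unaffected records sum: 585000
Step 5: Final sum = 442200 + 585000 = 1027200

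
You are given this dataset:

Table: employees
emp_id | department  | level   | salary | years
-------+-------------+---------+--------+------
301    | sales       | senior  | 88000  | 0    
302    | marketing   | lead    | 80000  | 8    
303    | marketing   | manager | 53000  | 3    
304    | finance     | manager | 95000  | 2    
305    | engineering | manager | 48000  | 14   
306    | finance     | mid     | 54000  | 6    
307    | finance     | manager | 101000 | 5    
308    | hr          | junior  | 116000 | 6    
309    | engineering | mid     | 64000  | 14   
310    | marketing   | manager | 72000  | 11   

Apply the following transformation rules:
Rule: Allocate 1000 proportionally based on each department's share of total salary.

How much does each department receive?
engineering: 145.27, finance: 324.25, hr: 150.45, marketing: 265.89, sales: 114.14

Step 1: Calculate total salary = 771000
Step 2: Calculate each department's proportion:
  engineering: 112000/771000 = 14.53% → 145.27
  finance: 250000/771000 = 32.43% → 324.25
  hr: 116000/771000 = 15.05% → 150.45
  marketing: 205000/771000 = 26.59% → 265.89
  sales: 88000/771000 = 11.41% → 114.14
Step 3: Verify: sum of allocations ≈ 1000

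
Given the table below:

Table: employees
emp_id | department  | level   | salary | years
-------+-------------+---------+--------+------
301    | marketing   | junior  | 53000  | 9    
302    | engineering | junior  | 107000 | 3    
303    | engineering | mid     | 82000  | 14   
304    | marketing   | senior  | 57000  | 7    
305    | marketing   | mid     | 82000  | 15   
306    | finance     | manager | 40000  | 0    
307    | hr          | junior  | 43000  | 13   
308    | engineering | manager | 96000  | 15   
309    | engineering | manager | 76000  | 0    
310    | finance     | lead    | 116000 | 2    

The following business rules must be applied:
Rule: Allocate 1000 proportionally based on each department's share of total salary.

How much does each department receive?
engineering: 480.05, finance: 207.45, hr: 57.18, marketing: 255.32

Step 1: Calculate total salary = 752000
Step 2: Calculate each department's proportion:
  engineering: 361000/752000 = 48.01% → 480.05
  finance: 156000/752000 = 20.74% → 207.45
  hr: 43000/752000 = 5.72% → 57.18
  marketing: 192000/752000 = 25.53% → 255.32
Step 3: Verify: sum of allocations ≈ 1000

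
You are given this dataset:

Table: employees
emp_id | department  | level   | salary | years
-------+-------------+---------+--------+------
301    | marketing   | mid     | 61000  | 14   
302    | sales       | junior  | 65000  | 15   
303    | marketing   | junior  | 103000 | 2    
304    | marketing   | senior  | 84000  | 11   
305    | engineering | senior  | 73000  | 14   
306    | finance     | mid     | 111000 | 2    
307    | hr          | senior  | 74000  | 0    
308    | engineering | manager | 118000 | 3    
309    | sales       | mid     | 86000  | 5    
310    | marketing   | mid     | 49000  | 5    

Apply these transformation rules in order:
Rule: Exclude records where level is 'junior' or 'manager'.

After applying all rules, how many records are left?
7

Step 1: Count records to exclude
  - 2 (junior) + 1 (manager) = 3 records
Step 2: Total records: 10
Step 3: Remaining = 10 - 3 = 7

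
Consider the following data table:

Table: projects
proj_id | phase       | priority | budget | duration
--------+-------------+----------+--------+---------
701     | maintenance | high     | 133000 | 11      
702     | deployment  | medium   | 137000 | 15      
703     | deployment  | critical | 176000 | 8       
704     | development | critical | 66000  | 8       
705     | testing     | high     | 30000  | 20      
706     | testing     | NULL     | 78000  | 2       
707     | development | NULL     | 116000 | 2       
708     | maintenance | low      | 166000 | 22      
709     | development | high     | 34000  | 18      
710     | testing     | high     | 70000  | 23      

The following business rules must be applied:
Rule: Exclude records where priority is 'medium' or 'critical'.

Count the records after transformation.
7

Step 1: Count records to exclude
  - 1 (medium) + 2 (critical) = 3 records
Step 2: Total records: 10
Step 3: Remaining = 10 - 3 = 7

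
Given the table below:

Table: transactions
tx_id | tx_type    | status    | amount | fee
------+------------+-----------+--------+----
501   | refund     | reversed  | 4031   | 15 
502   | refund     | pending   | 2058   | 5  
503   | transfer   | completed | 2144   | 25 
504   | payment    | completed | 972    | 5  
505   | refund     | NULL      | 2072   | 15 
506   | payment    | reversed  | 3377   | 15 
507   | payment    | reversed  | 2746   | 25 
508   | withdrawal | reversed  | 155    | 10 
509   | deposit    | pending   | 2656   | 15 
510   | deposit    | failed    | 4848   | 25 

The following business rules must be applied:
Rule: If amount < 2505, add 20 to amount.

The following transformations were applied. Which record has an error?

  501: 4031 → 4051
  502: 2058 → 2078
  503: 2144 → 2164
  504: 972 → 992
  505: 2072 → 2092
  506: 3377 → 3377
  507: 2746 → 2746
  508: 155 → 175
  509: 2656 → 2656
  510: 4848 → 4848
Record 501 has an error. The correct transformed value should be 4031, not 4051.

Step 1: Check each record against the rule
Step 2: Record 501 has amount = 4031
Step 3: Since 4031 >= 2505, the bonus should not have been applied
Step 4: Correct value = 4031, but claimed value = 4051
Conclusion: Record 501 has the error.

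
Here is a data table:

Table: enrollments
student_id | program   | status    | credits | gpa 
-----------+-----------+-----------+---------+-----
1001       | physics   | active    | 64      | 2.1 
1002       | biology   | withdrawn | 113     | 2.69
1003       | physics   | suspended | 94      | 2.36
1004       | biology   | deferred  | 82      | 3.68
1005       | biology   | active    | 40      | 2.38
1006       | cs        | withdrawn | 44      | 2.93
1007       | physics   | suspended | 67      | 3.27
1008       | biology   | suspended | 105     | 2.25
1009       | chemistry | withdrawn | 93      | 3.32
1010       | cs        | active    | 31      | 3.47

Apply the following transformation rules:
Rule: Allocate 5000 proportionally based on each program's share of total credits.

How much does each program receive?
biology: 2319.24, chemistry: 634.38, cs: 511.6, physics: 1534.79

Step 1: Calculate total credits = 733
Step 2: Calculate each program's proportion:
  biology: 340/733 = 46.38% → 2319.24
  chemistry: 93/733 = 12.69% → 634.38
  cs: 75/733 = 10.23% → 511.6
  physics: 225/733 = 30.70% → 1534.79
Step 3: Verify: sum of allocations ≈ 5000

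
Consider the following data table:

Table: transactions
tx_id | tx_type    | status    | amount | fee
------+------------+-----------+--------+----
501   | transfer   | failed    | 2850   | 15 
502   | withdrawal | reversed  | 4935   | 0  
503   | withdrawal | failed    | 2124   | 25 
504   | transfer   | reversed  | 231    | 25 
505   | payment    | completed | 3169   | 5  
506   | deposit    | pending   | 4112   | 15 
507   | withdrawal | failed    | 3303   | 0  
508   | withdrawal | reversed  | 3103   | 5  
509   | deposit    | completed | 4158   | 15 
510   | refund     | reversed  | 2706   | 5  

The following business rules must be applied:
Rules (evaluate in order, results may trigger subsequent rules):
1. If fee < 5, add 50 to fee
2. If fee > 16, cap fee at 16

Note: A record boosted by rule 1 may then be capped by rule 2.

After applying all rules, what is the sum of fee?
124

Step 1: Apply rule 1 to records with fee < 5
  - 2 records get bonus of 50
  - Of these, 2 records then exceed 16 and get capped
Step 2: Apply rule 2 to records with fee > 16
  - 2 records (original) are capped
Step 3: Calculate final sum = 124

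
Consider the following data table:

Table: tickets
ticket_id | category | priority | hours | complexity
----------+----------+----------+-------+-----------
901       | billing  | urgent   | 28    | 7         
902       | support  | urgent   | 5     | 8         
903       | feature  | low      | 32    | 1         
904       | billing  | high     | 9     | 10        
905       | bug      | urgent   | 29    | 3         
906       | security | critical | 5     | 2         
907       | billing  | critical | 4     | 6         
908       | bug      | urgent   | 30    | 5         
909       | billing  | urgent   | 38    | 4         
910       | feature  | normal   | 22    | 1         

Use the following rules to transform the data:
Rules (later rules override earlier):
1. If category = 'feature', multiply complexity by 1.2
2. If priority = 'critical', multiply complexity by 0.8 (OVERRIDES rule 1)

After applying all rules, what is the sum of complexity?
45.8

Step 1: Rule 2 takes priority for records with priority = 'critical'
  - 2 records: 8 × 0.8 = 6.4
Step 2: Rule 1 applies to remaining records with category = 'feature'
  - 2 records: 2 × 1.2 = 2.4
Step 3: Other records unchanged: 37
Step 4: Final sum = 6.4 + 2.4 + 37 = 45.8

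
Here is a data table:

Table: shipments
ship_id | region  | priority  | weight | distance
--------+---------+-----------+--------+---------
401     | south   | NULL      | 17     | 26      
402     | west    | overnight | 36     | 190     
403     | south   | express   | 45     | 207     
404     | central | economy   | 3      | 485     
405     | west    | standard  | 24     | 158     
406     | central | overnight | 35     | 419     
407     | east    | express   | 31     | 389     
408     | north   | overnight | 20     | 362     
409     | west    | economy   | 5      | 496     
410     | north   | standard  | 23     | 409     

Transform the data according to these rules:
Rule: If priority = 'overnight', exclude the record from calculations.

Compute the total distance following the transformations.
2170

Step 1: Identify records where priority = 'overnight'
Step 2: The excluded records sum to 971
Step 3: Original total distance = 3141
Step 4: Remaining total = 3141 - 971 = 2170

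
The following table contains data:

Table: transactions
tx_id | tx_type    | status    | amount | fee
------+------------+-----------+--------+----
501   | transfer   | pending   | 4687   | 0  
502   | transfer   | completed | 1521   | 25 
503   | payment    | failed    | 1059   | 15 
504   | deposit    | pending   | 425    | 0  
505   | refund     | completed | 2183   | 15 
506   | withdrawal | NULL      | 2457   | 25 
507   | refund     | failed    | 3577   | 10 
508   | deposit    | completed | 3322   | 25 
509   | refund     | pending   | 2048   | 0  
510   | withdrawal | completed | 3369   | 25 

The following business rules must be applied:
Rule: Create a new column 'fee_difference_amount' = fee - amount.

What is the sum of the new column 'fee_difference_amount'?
-24508

Step 1: For each record, compute fee - amount
Example calculations:
  0 - 4687 = -4687
  25 - 1521 = -1496
  15 - 1059 = -1044
  ...
Step 2: Sum all derived values
Step 3: Total = -24508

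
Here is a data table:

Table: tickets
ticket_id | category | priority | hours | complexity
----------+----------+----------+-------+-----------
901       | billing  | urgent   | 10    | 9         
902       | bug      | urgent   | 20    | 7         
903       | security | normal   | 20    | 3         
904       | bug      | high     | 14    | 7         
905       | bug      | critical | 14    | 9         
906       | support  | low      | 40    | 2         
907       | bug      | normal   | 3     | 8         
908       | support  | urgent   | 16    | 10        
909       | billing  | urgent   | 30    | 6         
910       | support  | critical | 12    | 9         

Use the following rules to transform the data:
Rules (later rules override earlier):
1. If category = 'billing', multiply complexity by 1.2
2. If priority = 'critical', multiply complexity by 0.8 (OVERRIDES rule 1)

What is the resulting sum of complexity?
69.4

Step 1: Rule 2 takes priority for records with priority = 'critical'
  - 2 records: 18 × 0.8 = 14.4
Step 2: Rule 1 applies to remaining records with category = 'billing'
  - 2 records: 15 × 1.2 = 18.0
Step 3: Other records unchanged: 37
Step 4: Final sum = 14.4 + 18.0 + 37 = 69.4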